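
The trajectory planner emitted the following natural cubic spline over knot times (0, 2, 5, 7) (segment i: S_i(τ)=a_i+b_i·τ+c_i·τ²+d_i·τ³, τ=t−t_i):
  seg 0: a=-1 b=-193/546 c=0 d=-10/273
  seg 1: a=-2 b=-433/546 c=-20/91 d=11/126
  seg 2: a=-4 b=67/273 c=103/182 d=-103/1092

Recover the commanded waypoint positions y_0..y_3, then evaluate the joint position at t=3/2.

y_0 = S_0(0) = a_0 = -1
y_1 = S_1(0) = a_1 = -2
y_2 = S_2(0) = a_2 = -4
y_3 = S_2(2) = -2
t_q=3/2 is in segment 0 (τ=3/2); S_0(τ)=-43/26

y_0=-1 y_1=-2 y_2=-4 y_3=-2
S(3/2) = -43/26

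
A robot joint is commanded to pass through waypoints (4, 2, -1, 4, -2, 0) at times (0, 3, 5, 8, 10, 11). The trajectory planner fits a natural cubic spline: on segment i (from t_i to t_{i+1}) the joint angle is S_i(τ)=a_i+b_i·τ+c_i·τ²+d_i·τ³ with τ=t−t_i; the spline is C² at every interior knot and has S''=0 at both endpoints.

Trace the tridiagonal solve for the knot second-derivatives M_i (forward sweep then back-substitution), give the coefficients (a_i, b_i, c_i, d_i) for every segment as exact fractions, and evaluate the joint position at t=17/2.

Δ: Δ0=-2/3, Δ1=-3/2, Δ2=5/3, Δ3=-3, Δ4=2
row 1: diag=10, rhs=-5; c'=1/5, d'=-1/2
row 2: denom=10−2·1/5=48/5; d'=(19−2·-1/2)/(48/5)=25/12
row 3: denom=10−3·5/16=145/16; d'=(-28−3·25/12)/(145/16)=-548/145
row 4: denom=6−2·32/145=806/145; d'=(30−2·-548/145)/(806/145)=2723/403
back: M4=2723/403
back: M3=-548/145−32/145·2723/403=-2124/403
back: M2=25/12−5/16·-2124/403=4510/1209
back: M1=-1/2−1/5·4510/1209=-3013/2418
M: M0=0, M1=-3013/2418, M2=4510/1209, M3=-2124/403, M4=2723/403, M5=0
seg 0: a=4, c=M0/2=0, d=(M1−M0)/(6·3)=-3013/43524, b=Δ0−h0·(2M0+M1)/6=-211/4836
seg 1: a=2, c=M1/2=-3013/4836, d=(M2−M1)/(6·2)=1337/3224, b=Δ1−h1·(2M1+M2)/6=-4625/2418
seg 2: a=-1, c=M2/2=2255/1209, d=(M3−M2)/(6·3)=-5441/10881, b=Δ2−h2·(2M2+M3)/6=691/1209
seg 3: a=4, c=M3/2=-1062/403, d=(M4−M3)/(6·2)=4847/4836, b=Δ3−h3·(2M3+M4)/6=-2102/1209
seg 4: a=-2, c=M4/2=2723/806, d=(M5−M4)/(6·1)=-2723/2418, b=Δ4−h4·(2M4+M5)/6=-305/1209
t_q=17/2 → seg 3, τ=1/2; S=4+-2102/1209·τ+-1062/403·τ²+4847/4836·τ³=33493/12896

  seg 0: a=4 b=-211/4836 c=0 d=-3013/43524
  seg 1: a=2 b=-4625/2418 c=-3013/4836 d=1337/3224
  seg 2: a=-1 b=691/1209 c=2255/1209 d=-5441/10881
  seg 3: a=4 b=-2102/1209 c=-1062/403 d=4847/4836
  seg 4: a=-2 b=-305/1209 c=2723/806 d=-2723/2418
S(17/2) = 33493/12896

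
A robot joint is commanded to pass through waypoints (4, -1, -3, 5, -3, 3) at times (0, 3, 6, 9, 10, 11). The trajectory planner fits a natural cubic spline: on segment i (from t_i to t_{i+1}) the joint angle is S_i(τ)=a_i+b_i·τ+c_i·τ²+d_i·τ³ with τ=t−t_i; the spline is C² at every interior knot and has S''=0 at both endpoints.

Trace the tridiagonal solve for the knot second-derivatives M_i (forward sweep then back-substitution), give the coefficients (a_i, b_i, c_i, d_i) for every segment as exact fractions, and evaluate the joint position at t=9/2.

  seg 0: a=4 b=-1601/1251 c=0 d=-484/11259
  seg 1: a=-1 b=-3053/1251 c=-484/1251 d=3671/11259
  seg 2: a=-3 b=5056/1251 c=3187/1251 d=-11281/11259
  seg 3: a=5 b=-9665/1251 c=-2698/417 d=7751/1251
  seg 4: a=-3 b=-2600/1251 c=5053/417 d=-5053/1251
S(9/2) = -4927/1112

Δ: Δ0=-5/3, Δ1=-2/3, Δ2=8/3, Δ3=-8, Δ4=6
row 1: diag=12, rhs=6; c'=1/4, d'=1/2
row 2: denom=12−3·1/4=45/4; d'=(20−3·1/2)/(45/4)=74/45
row 3: denom=8−3·4/15=36/5; d'=(-64−3·74/45)/(36/5)=-517/54
row 4: denom=4−1·5/36=139/36; d'=(84−1·-517/54)/(139/36)=10106/417
back: M4=10106/417
back: M3=-517/54−5/36·10106/417=-5396/417
back: M2=74/45−4/15·-5396/417=6374/1251
back: M1=1/2−1/4·6374/1251=-968/1251
M: M0=0, M1=-968/1251, M2=6374/1251, M3=-5396/417, M4=10106/417, M5=0
seg 0: a=4, c=M0/2=0, d=(M1−M0)/(6·3)=-484/11259, b=Δ0−h0·(2M0+M1)/6=-1601/1251
seg 1: a=-1, c=M1/2=-484/1251, d=(M2−M1)/(6·3)=3671/11259, b=Δ1−h1·(2M1+M2)/6=-3053/1251
seg 2: a=-3, c=M2/2=3187/1251, d=(M3−M2)/(6·3)=-11281/11259, b=Δ2−h2·(2M2+M3)/6=5056/1251
seg 3: a=5, c=M3/2=-2698/417, d=(M4−M3)/(6·1)=7751/1251, b=Δ3−h3·(2M3+M4)/6=-9665/1251
seg 4: a=-3, c=M4/2=5053/417, d=(M5−M4)/(6·1)=-5053/1251, b=Δ4−h4·(2M4+M5)/6=-2600/1251
t_q=9/2 → seg 1, τ=3/2; S=-1+-3053/1251·τ+-484/1251·τ²+3671/11259·τ³=-4927/1112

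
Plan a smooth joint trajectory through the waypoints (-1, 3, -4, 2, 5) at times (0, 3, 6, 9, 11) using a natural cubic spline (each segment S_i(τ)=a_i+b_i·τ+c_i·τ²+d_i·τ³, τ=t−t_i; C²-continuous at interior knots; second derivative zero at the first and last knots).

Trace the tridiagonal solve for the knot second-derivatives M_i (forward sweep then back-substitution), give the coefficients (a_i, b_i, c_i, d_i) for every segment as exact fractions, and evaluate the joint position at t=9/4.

  seg 0: a=-1 b=243/92 c=0 d=-361/2484
  seg 1: a=3 b=-59/46 c=-361/276 d=793/2484
  seg 2: a=-4 b=-47/92 c=36/23 d=-67/276
  seg 3: a=2 b=107/46 c=-57/92 d=19/184
S(9/4) = 19357/5888

Δ: Δ0=4/3, Δ1=-7/3, Δ2=2, Δ3=3/2
row 1: diag=12, rhs=-22; c'=1/4, d'=-11/6
row 2: denom=12−3·1/4=45/4; d'=(26−3·-11/6)/(45/4)=14/5
row 3: denom=10−3·4/15=46/5; d'=(-3−3·14/5)/(46/5)=-57/46
back: M3=-57/46
back: M2=14/5−4/15·-57/46=72/23
back: M1=-11/6−1/4·72/23=-361/138
M: M0=0, M1=-361/138, M2=72/23, M3=-57/46, M4=0
seg 0: a=-1, c=M0/2=0, d=(M1−M0)/(6·3)=-361/2484, b=Δ0−h0·(2M0+M1)/6=243/92
seg 1: a=3, c=M1/2=-361/276, d=(M2−M1)/(6·3)=793/2484, b=Δ1−h1·(2M1+M2)/6=-59/46
seg 2: a=-4, c=M2/2=36/23, d=(M3−M2)/(6·3)=-67/276, b=Δ2−h2·(2M2+M3)/6=-47/92
seg 3: a=2, c=M3/2=-57/92, d=(M4−M3)/(6·2)=19/184, b=Δ3−h3·(2M3+M4)/6=107/46
t_q=9/4 → seg 0, τ=9/4; S=-1+243/92·τ+0·τ²+-361/2484·τ³=19357/5888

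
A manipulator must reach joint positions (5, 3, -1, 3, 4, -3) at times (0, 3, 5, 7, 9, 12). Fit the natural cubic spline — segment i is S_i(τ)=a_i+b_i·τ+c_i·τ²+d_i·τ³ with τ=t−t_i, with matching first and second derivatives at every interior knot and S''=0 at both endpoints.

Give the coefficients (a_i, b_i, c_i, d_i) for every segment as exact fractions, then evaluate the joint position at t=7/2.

Δ: Δ0=-2/3, Δ1=-2, Δ2=2, Δ3=1/2, Δ4=-7/3
row 1: diag=10, rhs=-8; c'=1/5, d'=-4/5
row 2: denom=8−2·1/5=38/5; d'=(24−2·-4/5)/(38/5)=64/19
row 3: denom=8−2·5/19=142/19; d'=(-9−2·64/19)/(142/19)=-299/142
row 4: denom=10−2·19/71=672/71; d'=(-17−2·-299/142)/(672/71)=-227/168
back: M4=-227/168
back: M3=-299/142−19/71·-227/168=-293/168
back: M2=64/19−5/19·-293/168=643/168
back: M1=-4/5−1/5·643/168=-263/168
M: M0=0, M1=-263/168, M2=643/168, M3=-293/168, M4=-227/168, M5=0
seg 0: a=5, c=M0/2=0, d=(M1−M0)/(6·3)=-263/3024, b=Δ0−h0·(2M0+M1)/6=13/112
seg 1: a=3, c=M1/2=-263/336, d=(M2−M1)/(6·2)=151/336, b=Δ1−h1·(2M1+M2)/6=-125/56
seg 2: a=-1, c=M2/2=643/336, d=(M3−M2)/(6·2)=-13/28, b=Δ2−h2·(2M2+M3)/6=5/168
seg 3: a=3, c=M3/2=-293/336, d=(M4−M3)/(6·2)=11/336, b=Δ3−h3·(2M3+M4)/6=355/168
seg 4: a=4, c=M4/2=-227/336, d=(M5−M4)/(6·3)=227/3024, b=Δ4−h4·(2M4+M5)/6=-55/56
t_q=7/2 → seg 1, τ=1/2; S=3+-125/56·τ+-263/336·τ²+151/336·τ³=1563/896

  seg 0: a=5 b=13/112 c=0 d=-263/3024
  seg 1: a=3 b=-125/56 c=-263/336 d=151/336
  seg 2: a=-1 b=5/168 c=643/336 d=-13/28
  seg 3: a=3 b=355/168 c=-293/336 d=11/336
  seg 4: a=4 b=-55/56 c=-227/336 d=227/3024
S(7/2) = 1563/896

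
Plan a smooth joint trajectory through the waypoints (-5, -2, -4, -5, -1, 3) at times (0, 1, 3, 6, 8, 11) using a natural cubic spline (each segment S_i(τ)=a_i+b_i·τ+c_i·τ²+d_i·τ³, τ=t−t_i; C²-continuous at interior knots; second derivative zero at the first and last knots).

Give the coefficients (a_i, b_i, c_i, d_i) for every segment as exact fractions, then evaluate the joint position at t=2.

  seg 0: a=-5 b=4492/1209 c=0 d=-865/1209
  seg 1: a=-2 b=1897/1209 c=-865/403 d=521/1209
  seg 2: a=-4 b=-2231/1209 c=177/403 d=235/10881
  seg 3: a=-5 b=1660/1209 c=766/1209 d=-129/806
  seg 4: a=-1 b=2402/1209 c=-395/1209 d=395/10881
S(2) = -865/403

Δ: Δ0=3, Δ1=-1, Δ2=-1/3, Δ3=2, Δ4=4/3
row 1: diag=6, rhs=-24; c'=1/3, d'=-4
row 2: denom=10−2·1/3=28/3; d'=(4−2·-4)/(28/3)=9/7
row 3: denom=10−3·9/28=253/28; d'=(14−3·9/7)/(253/28)=284/253
row 4: denom=10−2·56/253=2418/253; d'=(-4−2·284/253)/(2418/253)=-790/1209
back: M4=-790/1209
back: M3=284/253−56/253·-790/1209=1532/1209
back: M2=9/7−9/28·1532/1209=354/403
back: M1=-4−1/3·354/403=-1730/403
M: M0=0, M1=-1730/403, M2=354/403, M3=1532/1209, M4=-790/1209, M5=0
seg 0: a=-5, c=M0/2=0, d=(M1−M0)/(6·1)=-865/1209, b=Δ0−h0·(2M0+M1)/6=4492/1209
seg 1: a=-2, c=M1/2=-865/403, d=(M2−M1)/(6·2)=521/1209, b=Δ1−h1·(2M1+M2)/6=1897/1209
seg 2: a=-4, c=M2/2=177/403, d=(M3−M2)/(6·3)=235/10881, b=Δ2−h2·(2M2+M3)/6=-2231/1209
seg 3: a=-5, c=M3/2=766/1209, d=(M4−M3)/(6·2)=-129/806, b=Δ3−h3·(2M3+M4)/6=1660/1209
seg 4: a=-1, c=M4/2=-395/1209, d=(M5−M4)/(6·3)=395/10881, b=Δ4−h4·(2M4+M5)/6=2402/1209
t_q=2 → seg 1, τ=1; S=-2+1897/1209·τ+-865/403·τ²+521/1209·τ³=-865/403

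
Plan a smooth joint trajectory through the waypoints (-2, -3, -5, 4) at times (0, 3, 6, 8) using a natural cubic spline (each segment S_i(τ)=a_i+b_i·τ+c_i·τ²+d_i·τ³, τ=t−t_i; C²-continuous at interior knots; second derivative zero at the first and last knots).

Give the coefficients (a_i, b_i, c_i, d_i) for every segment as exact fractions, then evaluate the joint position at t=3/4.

  seg 0: a=-2 b=13/74 c=0 d=-113/1998
  seg 1: a=-3 b=-50/37 c=-113/222 d=491/1998
  seg 2: a=-5 b=165/74 c=63/37 d=-21/74
S(3/4) = -8961/4736

Δ: Δ0=-1/3, Δ1=-2/3, Δ2=9/2
row 1: diag=12, rhs=-2; c'=1/4, d'=-1/6
row 2: denom=10−3·1/4=37/4; d'=(31−3·-1/6)/(37/4)=126/37
back: M2=126/37
back: M1=-1/6−1/4·126/37=-113/111
M: M0=0, M1=-113/111, M2=126/37, M3=0
seg 0: a=-2, c=M0/2=0, d=(M1−M0)/(6·3)=-113/1998, b=Δ0−h0·(2M0+M1)/6=13/74
seg 1: a=-3, c=M1/2=-113/222, d=(M2−M1)/(6·3)=491/1998, b=Δ1−h1·(2M1+M2)/6=-50/37
seg 2: a=-5, c=M2/2=63/37, d=(M3−M2)/(6·2)=-21/74, b=Δ2−h2·(2M2+M3)/6=165/74
t_q=3/4 → seg 0, τ=3/4; S=-2+13/74·τ+0·τ²+-113/1998·τ³=-8961/4736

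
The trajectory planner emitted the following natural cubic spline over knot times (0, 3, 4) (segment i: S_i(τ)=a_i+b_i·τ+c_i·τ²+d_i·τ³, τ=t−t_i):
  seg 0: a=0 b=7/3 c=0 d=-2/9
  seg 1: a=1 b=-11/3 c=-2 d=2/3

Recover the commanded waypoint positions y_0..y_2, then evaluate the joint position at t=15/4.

y_0 = S_0(0) = a_0 = 0
y_1 = S_1(0) = a_1 = 1
y_2 = S_1(1) = -4
t_q=15/4 is in segment 1 (τ=3/4); S_1(τ)=-83/32

y_0=0 y_1=1 y_2=-4
S(15/4) = -83/32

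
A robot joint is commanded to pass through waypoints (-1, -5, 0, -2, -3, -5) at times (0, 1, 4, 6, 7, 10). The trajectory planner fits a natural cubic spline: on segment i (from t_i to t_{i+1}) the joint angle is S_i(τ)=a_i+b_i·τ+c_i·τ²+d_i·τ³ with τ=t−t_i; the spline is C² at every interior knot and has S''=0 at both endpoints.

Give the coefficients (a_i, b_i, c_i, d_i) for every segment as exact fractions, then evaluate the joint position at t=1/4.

Δ: Δ0=-4, Δ1=5/3, Δ2=-1, Δ3=-1, Δ4=-2/3
row 1: diag=8, rhs=34; c'=3/8, d'=17/4
row 2: denom=10−3·3/8=71/8; d'=(-16−3·17/4)/(71/8)=-230/71
row 3: denom=6−2·16/71=394/71; d'=(0−2·-230/71)/(394/71)=230/197
row 4: denom=8−1·71/394=3081/394; d'=(2−1·230/197)/(3081/394)=328/3081
back: M4=328/3081
back: M3=230/197−71/394·328/3081=3538/3081
back: M2=-230/71−16/71·3538/3081=-10778/3081
back: M1=17/4−3/8·-10778/3081=5712/1027
M: M0=0, M1=5712/1027, M2=-10778/3081, M3=3538/3081, M4=328/3081, M5=0
seg 0: a=-1, c=M0/2=0, d=(M1−M0)/(6·1)=952/1027, b=Δ0−h0·(2M0+M1)/6=-5060/1027
seg 1: a=-5, c=M1/2=2856/1027, d=(M2−M1)/(6·3)=-13957/27729, b=Δ1−h1·(2M1+M2)/6=-2204/1027
seg 2: a=0, c=M2/2=-5389/3081, d=(M3−M2)/(6·2)=1193/3081, b=Δ2−h2·(2M2+M3)/6=75/79
seg 3: a=-2, c=M3/2=1769/3081, d=(M4−M3)/(6·1)=-535/3081, b=Δ3−h3·(2M3+M4)/6=-4315/3081
seg 4: a=-3, c=M4/2=164/3081, d=(M5−M4)/(6·3)=-164/27729, b=Δ4−h4·(2M4+M5)/6=-794/1027
t_q=1/4 → seg 0, τ=1/4; S=-1+-5060/1027·τ+0·τ²+952/1027·τ³=-18217/8216

  seg 0: a=-1 b=-5060/1027 c=0 d=952/1027
  seg 1: a=-5 b=-2204/1027 c=2856/1027 d=-13957/27729
  seg 2: a=0 b=75/79 c=-5389/3081 d=1193/3081
  seg 3: a=-2 b=-4315/3081 c=1769/3081 d=-535/3081
  seg 4: a=-3 b=-794/1027 c=164/3081 d=-164/27729
S(1/4) = -18217/8216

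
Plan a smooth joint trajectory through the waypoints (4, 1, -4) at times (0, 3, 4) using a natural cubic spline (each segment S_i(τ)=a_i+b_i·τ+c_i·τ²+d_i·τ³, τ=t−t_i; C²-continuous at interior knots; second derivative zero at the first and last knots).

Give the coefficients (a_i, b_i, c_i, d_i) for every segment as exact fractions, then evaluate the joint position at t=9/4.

Δ: Δ0=-1, Δ1=-5
row 1: diag=8, rhs=-24; c'=1/8, d'=-3
back: M1=-3
M: M0=0, M1=-3, M2=0
seg 0: a=4, c=M0/2=0, d=(M1−M0)/(6·3)=-1/6, b=Δ0−h0·(2M0+M1)/6=1/2
seg 1: a=1, c=M1/2=-3/2, d=(M2−M1)/(6·1)=1/2, b=Δ1−h1·(2M1+M2)/6=-4
t_q=9/4 → seg 0, τ=9/4; S=4+1/2·τ+0·τ²+-1/6·τ³=413/128

  seg 0: a=4 b=1/2 c=0 d=-1/6
  seg 1: a=1 b=-4 c=-3/2 d=1/2
S(9/4) = 413/128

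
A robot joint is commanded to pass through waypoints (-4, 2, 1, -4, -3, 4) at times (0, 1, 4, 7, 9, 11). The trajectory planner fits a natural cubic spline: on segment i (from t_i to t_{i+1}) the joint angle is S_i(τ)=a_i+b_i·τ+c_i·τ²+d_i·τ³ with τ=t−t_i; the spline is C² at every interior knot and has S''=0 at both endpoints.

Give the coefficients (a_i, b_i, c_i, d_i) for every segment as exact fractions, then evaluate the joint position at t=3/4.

Δ: Δ0=6, Δ1=-1/3, Δ2=-5/3, Δ3=1/2, Δ4=7/2
row 1: diag=8, rhs=-38; c'=3/8, d'=-19/4
row 2: denom=12−3·3/8=87/8; d'=(-8−3·-19/4)/(87/8)=50/87
row 3: denom=10−3·8/29=266/29; d'=(13−3·50/87)/(266/29)=327/266
row 4: denom=8−2·29/133=1006/133; d'=(18−2·327/266)/(1006/133)=2067/1006
back: M4=2067/1006
back: M3=327/266−29/133·2067/1006=393/503
back: M2=50/87−8/29·393/503=542/1509
back: M1=-19/4−3/8·542/1509=-2457/503
M: M0=0, M1=-2457/503, M2=542/1509, M3=393/503, M4=2067/1006, M5=0
seg 0: a=-4, c=M0/2=0, d=(M1−M0)/(6·1)=-819/1006, b=Δ0−h0·(2M0+M1)/6=6855/1006
seg 1: a=2, c=M1/2=-2457/1006, d=(M2−M1)/(6·3)=7913/27162, b=Δ1−h1·(2M1+M2)/6=2199/503
seg 2: a=1, c=M2/2=271/1509, d=(M3−M2)/(6·3)=637/27162, b=Δ2−h2·(2M2+M3)/6=-2431/1006
seg 3: a=-4, c=M3/2=393/1006, d=(M4−M3)/(6·2)=427/4024, b=Δ3−h3·(2M3+M4)/6=-355/503
seg 4: a=-3, c=M4/2=2067/2012, d=(M5−M4)/(6·2)=-689/4024, b=Δ4−h4·(2M4+M5)/6=2143/1006
t_q=3/4 → seg 0, τ=3/4; S=-4+6855/1006·τ+0·τ²+-819/1006·τ³=49391/64384

  seg 0: a=-4 b=6855/1006 c=0 d=-819/1006
  seg 1: a=2 b=2199/503 c=-2457/1006 d=7913/27162
  seg 2: a=1 b=-2431/1006 c=271/1509 d=637/27162
  seg 3: a=-4 b=-355/503 c=393/1006 d=427/4024
  seg 4: a=-3 b=2143/1006 c=2067/2012 d=-689/4024
S(3/4) = 49391/64384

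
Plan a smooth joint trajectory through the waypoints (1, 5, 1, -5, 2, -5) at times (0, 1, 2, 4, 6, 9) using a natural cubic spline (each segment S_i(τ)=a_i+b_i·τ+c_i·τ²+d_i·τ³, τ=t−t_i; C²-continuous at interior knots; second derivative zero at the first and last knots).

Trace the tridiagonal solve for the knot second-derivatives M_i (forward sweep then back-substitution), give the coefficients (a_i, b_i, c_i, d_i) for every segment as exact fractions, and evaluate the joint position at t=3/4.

  seg 0: a=1 b=7202/1191 c=0 d=-2438/1191
  seg 1: a=5 b=-112/1191 c=-2438/397 d=2662/1191
  seg 2: a=1 b=-6754/1191 c=224/397 d=1837/4764
  seg 3: a=-5 b=1445/1191 c=2285/794 d=-8263/9528
  seg 4: a=2 b=5521/2382 c=-3693/1588 d=1231/4764
S(3/4) = 59349/12704

Δ: Δ0=4, Δ1=-4, Δ2=-3, Δ3=7/2, Δ4=-7/3
row 1: diag=4, rhs=-48; c'=1/4, d'=-12
row 2: denom=6−1·1/4=23/4; d'=(6−1·-12)/(23/4)=72/23
row 3: denom=8−2·8/23=168/23; d'=(39−2·72/23)/(168/23)=251/56
row 4: denom=10−2·23/84=397/42; d'=(-35−2·251/56)/(397/42)=-3693/794
back: M4=-3693/794
back: M3=251/56−23/84·-3693/794=2285/397
back: M2=72/23−8/23·2285/397=448/397
back: M1=-12−1/4·448/397=-4876/397
M: M0=0, M1=-4876/397, M2=448/397, M3=2285/397, M4=-3693/794, M5=0
seg 0: a=1, c=M0/2=0, d=(M1−M0)/(6·1)=-2438/1191, b=Δ0−h0·(2M0+M1)/6=7202/1191
seg 1: a=5, c=M1/2=-2438/397, d=(M2−M1)/(6·1)=2662/1191, b=Δ1−h1·(2M1+M2)/6=-112/1191
seg 2: a=1, c=M2/2=224/397, d=(M3−M2)/(6·2)=1837/4764, b=Δ2−h2·(2M2+M3)/6=-6754/1191
seg 3: a=-5, c=M3/2=2285/794, d=(M4−M3)/(6·2)=-8263/9528, b=Δ3−h3·(2M3+M4)/6=1445/1191
seg 4: a=2, c=M4/2=-3693/1588, d=(M5−M4)/(6·3)=1231/4764, b=Δ4−h4·(2M4+M5)/6=5521/2382
t_q=3/4 → seg 0, τ=3/4; S=1+7202/1191·τ+0·τ²+-2438/1191·τ³=59349/12704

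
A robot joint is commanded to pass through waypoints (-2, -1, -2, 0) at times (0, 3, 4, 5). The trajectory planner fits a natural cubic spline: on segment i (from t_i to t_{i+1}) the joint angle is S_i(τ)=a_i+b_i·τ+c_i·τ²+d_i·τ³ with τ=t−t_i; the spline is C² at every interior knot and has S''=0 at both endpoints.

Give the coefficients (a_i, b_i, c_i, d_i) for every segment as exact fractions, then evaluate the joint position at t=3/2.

Δ: Δ0=1/3, Δ1=-1, Δ2=2
row 1: diag=8, rhs=-8; c'=1/8, d'=-1
row 2: denom=4−1·1/8=31/8; d'=(18−1·-1)/(31/8)=152/31
back: M2=152/31
back: M1=-1−1/8·152/31=-50/31
M: M0=0, M1=-50/31, M2=152/31, M3=0
seg 0: a=-2, c=M0/2=0, d=(M1−M0)/(6·3)=-25/279, b=Δ0−h0·(2M0+M1)/6=106/93
seg 1: a=-1, c=M1/2=-25/31, d=(M2−M1)/(6·1)=101/93, b=Δ1−h1·(2M1+M2)/6=-119/93
seg 2: a=-2, c=M2/2=76/31, d=(M3−M2)/(6·1)=-76/93, b=Δ2−h2·(2M2+M3)/6=34/93
t_q=3/2 → seg 0, τ=3/2; S=-2+106/93·τ+0·τ²+-25/279·τ³=-147/248

  seg 0: a=-2 b=106/93 c=0 d=-25/279
  seg 1: a=-1 b=-119/93 c=-25/31 d=101/93
  seg 2: a=-2 b=34/93 c=76/31 d=-76/93
S(3/2) = -147/248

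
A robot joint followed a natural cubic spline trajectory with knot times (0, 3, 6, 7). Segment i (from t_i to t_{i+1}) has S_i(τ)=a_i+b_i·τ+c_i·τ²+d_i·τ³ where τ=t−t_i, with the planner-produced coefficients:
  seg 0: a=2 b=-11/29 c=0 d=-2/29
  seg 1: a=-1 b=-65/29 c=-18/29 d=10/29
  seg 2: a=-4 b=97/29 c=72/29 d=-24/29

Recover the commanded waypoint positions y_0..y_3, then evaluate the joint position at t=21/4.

y_0=2 y_1=-1 y_2=-4 y_3=1
S(21/4) = -4879/928

y_0 = S_0(0) = a_0 = 2
y_1 = S_1(0) = a_1 = -1
y_2 = S_2(0) = a_2 = -4
y_3 = S_2(1) = 1
t_q=21/4 is in segment 1 (τ=9/4); S_1(τ)=-4879/928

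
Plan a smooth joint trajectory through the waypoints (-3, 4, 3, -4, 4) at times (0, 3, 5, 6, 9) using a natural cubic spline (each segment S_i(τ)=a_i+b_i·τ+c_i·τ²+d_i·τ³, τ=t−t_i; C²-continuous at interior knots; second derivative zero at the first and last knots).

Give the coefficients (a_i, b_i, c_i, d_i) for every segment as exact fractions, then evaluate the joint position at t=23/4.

Δ: Δ0=7/3, Δ1=-1/2, Δ2=-7, Δ3=8/3
row 1: diag=10, rhs=-17; c'=1/5, d'=-17/10
row 2: denom=6−2·1/5=28/5; d'=(-39−2·-17/10)/(28/5)=-89/14
row 3: denom=8−1·5/28=219/28; d'=(58−1·-89/14)/(219/28)=1802/219
back: M3=1802/219
back: M2=-89/14−5/28·1802/219=-1714/219
back: M1=-17/10−1/5·-1714/219=-59/438
M: M0=0, M1=-59/438, M2=-1714/219, M3=1802/219, M4=0
seg 0: a=-3, c=M0/2=0, d=(M1−M0)/(6·3)=-59/7884, b=Δ0−h0·(2M0+M1)/6=701/292
seg 1: a=4, c=M1/2=-59/876, d=(M2−M1)/(6·2)=-1123/1752, b=Δ1−h1·(2M1+M2)/6=321/146
seg 2: a=3, c=M2/2=-857/219, d=(M3−M2)/(6·1)=586/219, b=Δ2−h2·(2M2+M3)/6=-1262/219
seg 3: a=-4, c=M3/2=901/219, d=(M4−M3)/(6·3)=-901/1971, b=Δ3−h3·(2M3+M4)/6=-406/73
t_q=23/4 → seg 2, τ=3/4; S=3+-1262/219·τ+-857/219·τ²+586/219·τ³=-5593/2336

  seg 0: a=-3 b=701/292 c=0 d=-59/7884
  seg 1: a=4 b=321/146 c=-59/876 d=-1123/1752
  seg 2: a=3 b=-1262/219 c=-857/219 d=586/219
  seg 3: a=-4 b=-406/73 c=901/219 d=-901/1971
S(23/4) = -5593/2336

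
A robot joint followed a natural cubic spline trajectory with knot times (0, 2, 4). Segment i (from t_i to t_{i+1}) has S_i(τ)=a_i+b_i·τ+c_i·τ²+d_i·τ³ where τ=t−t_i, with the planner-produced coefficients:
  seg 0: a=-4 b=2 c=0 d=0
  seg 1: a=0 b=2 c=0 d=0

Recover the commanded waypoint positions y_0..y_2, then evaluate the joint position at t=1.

y_0 = S_0(0) = a_0 = -4
y_1 = S_1(0) = a_1 = 0
y_2 = S_1(2) = 4
t_q=1 is in segment 0 (τ=1); S_0(τ)=-2

y_0=-4 y_1=0 y_2=4
S(1) = -2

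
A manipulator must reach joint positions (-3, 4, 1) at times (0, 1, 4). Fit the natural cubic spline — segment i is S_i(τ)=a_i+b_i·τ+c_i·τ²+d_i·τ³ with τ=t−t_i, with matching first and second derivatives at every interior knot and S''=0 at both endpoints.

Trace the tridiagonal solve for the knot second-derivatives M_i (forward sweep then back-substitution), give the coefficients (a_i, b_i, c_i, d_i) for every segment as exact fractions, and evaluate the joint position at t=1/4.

Δ: Δ0=7, Δ1=-1
row 1: diag=8, rhs=-48; c'=3/8, d'=-6
back: M1=-6
M: M0=0, M1=-6, M2=0
seg 0: a=-3, c=M0/2=0, d=(M1−M0)/(6·1)=-1, b=Δ0−h0·(2M0+M1)/6=8
seg 1: a=4, c=M1/2=-3, d=(M2−M1)/(6·3)=1/3, b=Δ1−h1·(2M1+M2)/6=5
t_q=1/4 → seg 0, τ=1/4; S=-3+8·τ+0·τ²+-1·τ³=-65/64

  seg 0: a=-3 b=8 c=0 d=-1
  seg 1: a=4 b=5 c=-3 d=1/3
S(1/4) = -65/64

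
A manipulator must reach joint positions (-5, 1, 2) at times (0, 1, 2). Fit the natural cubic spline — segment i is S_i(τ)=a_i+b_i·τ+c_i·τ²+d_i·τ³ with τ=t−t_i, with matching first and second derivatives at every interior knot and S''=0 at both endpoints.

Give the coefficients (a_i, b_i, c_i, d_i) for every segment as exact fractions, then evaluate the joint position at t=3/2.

  seg 0: a=-5 b=29/4 c=0 d=-5/4
  seg 1: a=1 b=7/2 c=-15/4 d=5/4
S(3/2) = 63/32

Δ: Δ0=6, Δ1=1
row 1: diag=4, rhs=-30; c'=1/4, d'=-15/2
back: M1=-15/2
M: M0=0, M1=-15/2, M2=0
seg 0: a=-5, c=M0/2=0, d=(M1−M0)/(6·1)=-5/4, b=Δ0−h0·(2M0+M1)/6=29/4
seg 1: a=1, c=M1/2=-15/4, d=(M2−M1)/(6·1)=5/4, b=Δ1−h1·(2M1+M2)/6=7/2
t_q=3/2 → seg 1, τ=1/2; S=1+7/2·τ+-15/4·τ²+5/4·τ³=63/32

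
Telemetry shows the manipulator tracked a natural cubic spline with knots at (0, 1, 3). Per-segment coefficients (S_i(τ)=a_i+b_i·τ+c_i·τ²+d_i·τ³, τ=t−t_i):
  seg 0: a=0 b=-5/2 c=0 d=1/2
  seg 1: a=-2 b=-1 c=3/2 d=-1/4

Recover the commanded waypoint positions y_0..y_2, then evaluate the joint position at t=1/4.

y_0 = S_0(0) = a_0 = 0
y_1 = S_1(0) = a_1 = -2
y_2 = S_1(2) = 0
t_q=1/4 is in segment 0 (τ=1/4); S_0(τ)=-79/128

y_0=0 y_1=-2 y_2=0
S(1/4) = -79/128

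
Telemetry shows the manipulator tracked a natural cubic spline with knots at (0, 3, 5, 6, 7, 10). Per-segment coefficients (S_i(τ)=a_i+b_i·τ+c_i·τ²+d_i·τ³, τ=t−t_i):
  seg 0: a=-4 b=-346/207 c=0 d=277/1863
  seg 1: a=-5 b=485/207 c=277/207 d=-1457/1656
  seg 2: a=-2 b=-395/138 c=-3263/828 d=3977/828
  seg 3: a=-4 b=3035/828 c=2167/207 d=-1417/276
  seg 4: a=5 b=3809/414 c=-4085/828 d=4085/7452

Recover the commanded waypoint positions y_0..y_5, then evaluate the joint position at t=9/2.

y_0=-4 y_1=-5 y_2=-2 y_3=-4 y_4=5 y_5=3
S(9/2) = -6377/4416

y_0 = S_0(0) = a_0 = -4
y_1 = S_1(0) = a_1 = -5
y_2 = S_2(0) = a_2 = -2
y_3 = S_3(0) = a_3 = -4
y_4 = S_4(0) = a_4 = 5
y_5 = S_4(3) = 3
t_q=9/2 is in segment 1 (τ=3/2); S_1(τ)=-6377/4416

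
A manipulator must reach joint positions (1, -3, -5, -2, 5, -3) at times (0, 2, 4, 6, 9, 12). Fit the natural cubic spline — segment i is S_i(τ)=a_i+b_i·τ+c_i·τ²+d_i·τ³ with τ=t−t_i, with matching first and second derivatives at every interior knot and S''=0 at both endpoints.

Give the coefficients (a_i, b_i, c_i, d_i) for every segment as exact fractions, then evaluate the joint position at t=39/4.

  seg 0: a=1 b=-6661/3138 c=0 d=385/12552
  seg 1: a=-3 b=-2753/1569 c=385/2092 d=1213/12552
  seg 2: a=-5 b=443/3138 c=799/1046 d=-265/6276
  seg 3: a=-2 b=8441/3138 c=267/523 d=-1975/9414
  seg 4: a=5 b=139/1569 c=-1441/1046 d=1441/9414
S(39/4) = 291615/66944

Δ: Δ0=-2, Δ1=-1, Δ2=3/2, Δ3=7/3, Δ4=-8/3
row 1: diag=8, rhs=6; c'=1/4, d'=3/4
row 2: denom=8−2·1/4=15/2; d'=(15−2·3/4)/(15/2)=9/5
row 3: denom=10−2·4/15=142/15; d'=(5−2·9/5)/(142/15)=21/142
row 4: denom=12−3·45/142=1569/142; d'=(-30−3·21/142)/(1569/142)=-1441/523
back: M4=-1441/523
back: M3=21/142−45/142·-1441/523=534/523
back: M2=9/5−4/15·534/523=799/523
back: M1=3/4−1/4·799/523=385/1046
M: M0=0, M1=385/1046, M2=799/523, M3=534/523, M4=-1441/523, M5=0
seg 0: a=1, c=M0/2=0, d=(M1−M0)/(6·2)=385/12552, b=Δ0−h0·(2M0+M1)/6=-6661/3138
seg 1: a=-3, c=M1/2=385/2092, d=(M2−M1)/(6·2)=1213/12552, b=Δ1−h1·(2M1+M2)/6=-2753/1569
seg 2: a=-5, c=M2/2=799/1046, d=(M3−M2)/(6·2)=-265/6276, b=Δ2−h2·(2M2+M3)/6=443/3138
seg 3: a=-2, c=M3/2=267/523, d=(M4−M3)/(6·3)=-1975/9414, b=Δ3−h3·(2M3+M4)/6=8441/3138
seg 4: a=5, c=M4/2=-1441/1046, d=(M5−M4)/(6·3)=1441/9414, b=Δ4−h4·(2M4+M5)/6=139/1569
t_q=39/4 → seg 4, τ=3/4; S=5+139/1569·τ+-1441/1046·τ²+1441/9414·τ³=291615/66944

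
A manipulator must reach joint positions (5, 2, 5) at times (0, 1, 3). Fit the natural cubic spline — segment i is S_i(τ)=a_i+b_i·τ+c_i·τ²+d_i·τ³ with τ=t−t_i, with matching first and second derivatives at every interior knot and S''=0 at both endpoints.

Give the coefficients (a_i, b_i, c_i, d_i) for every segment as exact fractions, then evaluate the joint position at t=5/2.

Δ: Δ0=-3, Δ1=3/2
row 1: diag=6, rhs=27; c'=1/3, d'=9/2
back: M1=9/2
M: M0=0, M1=9/2, M2=0
seg 0: a=5, c=M0/2=0, d=(M1−M0)/(6·1)=3/4, b=Δ0−h0·(2M0+M1)/6=-15/4
seg 1: a=2, c=M1/2=9/4, d=(M2−M1)/(6·2)=-3/8, b=Δ1−h1·(2M1+M2)/6=-3/2
t_q=5/2 → seg 1, τ=3/2; S=2+-3/2·τ+9/4·τ²+-3/8·τ³=227/64

  seg 0: a=5 b=-15/4 c=0 d=3/4
  seg 1: a=2 b=-3/2 c=9/4 d=-3/8
S(5/2) = 227/64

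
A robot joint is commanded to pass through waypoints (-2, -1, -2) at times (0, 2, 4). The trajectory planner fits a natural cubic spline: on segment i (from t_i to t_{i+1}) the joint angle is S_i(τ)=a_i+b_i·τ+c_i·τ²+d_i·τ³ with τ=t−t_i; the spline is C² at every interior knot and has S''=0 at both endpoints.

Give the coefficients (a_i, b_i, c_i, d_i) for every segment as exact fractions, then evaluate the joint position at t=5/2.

  seg 0: a=-2 b=3/4 c=0 d=-1/16
  seg 1: a=-1 b=0 c=-3/8 d=1/16
S(5/2) = -139/128

Δ: Δ0=1/2, Δ1=-1/2
row 1: diag=8, rhs=-6; c'=1/4, d'=-3/4
back: M1=-3/4
M: M0=0, M1=-3/4, M2=0
seg 0: a=-2, c=M0/2=0, d=(M1−M0)/(6·2)=-1/16, b=Δ0−h0·(2M0+M1)/6=3/4
seg 1: a=-1, c=M1/2=-3/8, d=(M2−M1)/(6·2)=1/16, b=Δ1−h1·(2M1+M2)/6=0
t_q=5/2 → seg 1, τ=1/2; S=-1+0·τ+-3/8·τ²+1/16·τ³=-139/128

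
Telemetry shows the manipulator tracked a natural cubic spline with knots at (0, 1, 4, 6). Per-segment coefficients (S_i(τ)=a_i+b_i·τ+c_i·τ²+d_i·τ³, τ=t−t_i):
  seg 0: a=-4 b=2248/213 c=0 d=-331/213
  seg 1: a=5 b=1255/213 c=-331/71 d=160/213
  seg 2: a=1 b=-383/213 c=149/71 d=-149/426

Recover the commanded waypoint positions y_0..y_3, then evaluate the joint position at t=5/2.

y_0=-4 y_1=5 y_2=1 y_3=3
S(5/2) = 1671/284

y_0 = S_0(0) = a_0 = -4
y_1 = S_1(0) = a_1 = 5
y_2 = S_2(0) = a_2 = 1
y_3 = S_2(2) = 3
t_q=5/2 is in segment 1 (τ=3/2); S_1(τ)=1671/284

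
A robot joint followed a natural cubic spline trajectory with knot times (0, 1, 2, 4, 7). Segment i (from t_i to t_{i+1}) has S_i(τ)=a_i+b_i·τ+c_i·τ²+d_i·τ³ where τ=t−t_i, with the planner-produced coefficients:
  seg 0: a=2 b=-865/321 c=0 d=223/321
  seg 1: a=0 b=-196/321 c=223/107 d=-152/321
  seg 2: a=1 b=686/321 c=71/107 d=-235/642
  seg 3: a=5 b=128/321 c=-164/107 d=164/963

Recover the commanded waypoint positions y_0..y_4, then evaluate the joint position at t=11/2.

y_0 = S_0(0) = a_0 = 2
y_1 = S_1(0) = a_1 = 0
y_2 = S_2(0) = a_2 = 1
y_3 = S_3(0) = a_3 = 5
y_4 = S_3(3) = -3
t_q=11/2 is in segment 3 (τ=3/2); S_3(τ)=583/214

y_0=2 y_1=0 y_2=1 y_3=5 y_4=-3
S(11/2) = 583/214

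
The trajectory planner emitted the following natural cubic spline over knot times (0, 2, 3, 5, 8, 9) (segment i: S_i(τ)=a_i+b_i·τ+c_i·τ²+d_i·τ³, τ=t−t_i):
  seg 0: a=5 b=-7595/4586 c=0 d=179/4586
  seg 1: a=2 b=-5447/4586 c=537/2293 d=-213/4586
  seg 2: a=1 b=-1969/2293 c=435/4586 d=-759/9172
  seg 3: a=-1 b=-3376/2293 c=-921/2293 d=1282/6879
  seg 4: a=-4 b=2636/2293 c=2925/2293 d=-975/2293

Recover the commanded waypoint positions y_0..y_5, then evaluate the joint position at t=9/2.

y_0 = S_0(0) = a_0 = 5
y_1 = S_1(0) = a_1 = 2
y_2 = S_2(0) = a_2 = 1
y_3 = S_3(0) = a_3 = -1
y_4 = S_4(0) = a_4 = -4
y_5 = S_4(1) = -2
t_q=9/2 is in segment 2 (τ=3/2); S_2(τ)=-25969/73376

y_0=5 y_1=2 y_2=1 y_3=-1 y_4=-4 y_5=-2
S(9/2) = -25969/73376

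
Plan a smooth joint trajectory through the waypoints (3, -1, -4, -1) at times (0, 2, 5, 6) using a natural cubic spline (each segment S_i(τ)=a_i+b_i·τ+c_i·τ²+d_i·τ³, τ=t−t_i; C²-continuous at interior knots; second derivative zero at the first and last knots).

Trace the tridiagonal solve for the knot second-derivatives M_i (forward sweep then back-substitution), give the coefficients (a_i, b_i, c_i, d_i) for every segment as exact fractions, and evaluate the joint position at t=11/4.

Δ: Δ0=-2, Δ1=-1, Δ2=3
row 1: diag=10, rhs=6; c'=3/10, d'=3/5
row 2: denom=8−3·3/10=71/10; d'=(24−3·3/5)/(71/10)=222/71
back: M2=222/71
back: M1=3/5−3/10·222/71=-24/71
M: M0=0, M1=-24/71, M2=222/71, M3=0
seg 0: a=3, c=M0/2=0, d=(M1−M0)/(6·2)=-2/71, b=Δ0−h0·(2M0+M1)/6=-134/71
seg 1: a=-1, c=M1/2=-12/71, d=(M2−M1)/(6·3)=41/213, b=Δ1−h1·(2M1+M2)/6=-158/71
seg 2: a=-4, c=M2/2=111/71, d=(M3−M2)/(6·1)=-37/71, b=Δ2−h2·(2M2+M3)/6=139/71
t_q=11/4 → seg 1, τ=3/4; S=-1+-158/71·τ+-12/71·τ²+41/213·τ³=-12191/4544

  seg 0: a=3 b=-134/71 c=0 d=-2/71
  seg 1: a=-1 b=-158/71 c=-12/71 d=41/213
  seg 2: a=-4 b=139/71 c=111/71 d=-37/71
S(11/4) = -12191/4544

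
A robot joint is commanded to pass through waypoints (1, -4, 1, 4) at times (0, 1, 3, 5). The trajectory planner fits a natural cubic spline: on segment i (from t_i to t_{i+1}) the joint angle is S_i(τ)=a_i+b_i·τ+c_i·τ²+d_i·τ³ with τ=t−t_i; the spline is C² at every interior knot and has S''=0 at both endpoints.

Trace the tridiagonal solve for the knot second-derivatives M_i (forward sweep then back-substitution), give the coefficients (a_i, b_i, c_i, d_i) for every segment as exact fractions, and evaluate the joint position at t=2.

  seg 0: a=1 b=-141/22 c=0 d=31/22
  seg 1: a=-4 b=-24/11 c=93/22 d=-83/88
  seg 2: a=1 b=75/22 c=-63/44 d=21/88
S(2) = -255/88

Δ: Δ0=-5, Δ1=5/2, Δ2=3/2
row 1: diag=6, rhs=45; c'=1/3, d'=15/2
row 2: denom=8−2·1/3=22/3; d'=(-6−2·15/2)/(22/3)=-63/22
back: M2=-63/22
back: M1=15/2−1/3·-63/22=93/11
M: M0=0, M1=93/11, M2=-63/22, M3=0
seg 0: a=1, c=M0/2=0, d=(M1−M0)/(6·1)=31/22, b=Δ0−h0·(2M0+M1)/6=-141/22
seg 1: a=-4, c=M1/2=93/22, d=(M2−M1)/(6·2)=-83/88, b=Δ1−h1·(2M1+M2)/6=-24/11
seg 2: a=1, c=M2/2=-63/44, d=(M3−M2)/(6·2)=21/88, b=Δ2−h2·(2M2+M3)/6=75/22
t_q=2 → seg 1, τ=1; S=-4+-24/11·τ+93/22·τ²+-83/88·τ³=-255/88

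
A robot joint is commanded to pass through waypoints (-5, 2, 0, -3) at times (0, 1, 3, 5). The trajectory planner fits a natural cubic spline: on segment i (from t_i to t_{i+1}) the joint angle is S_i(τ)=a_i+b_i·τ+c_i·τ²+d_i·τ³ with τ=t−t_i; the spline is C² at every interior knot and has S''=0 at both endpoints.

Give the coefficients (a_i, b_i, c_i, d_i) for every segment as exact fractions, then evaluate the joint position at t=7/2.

  seg 0: a=-5 b=371/44 c=0 d=-63/44
  seg 1: a=2 b=91/22 c=-189/44 d=19/22
  seg 2: a=0 b=-59/22 c=39/44 d=-13/88
S(7/2) = -801/704

Δ: Δ0=7, Δ1=-1, Δ2=-3/2
row 1: diag=6, rhs=-48; c'=1/3, d'=-8
row 2: denom=8−2·1/3=22/3; d'=(-3−2·-8)/(22/3)=39/22
back: M2=39/22
back: M1=-8−1/3·39/22=-189/22
M: M0=0, M1=-189/22, M2=39/22, M3=0
seg 0: a=-5, c=M0/2=0, d=(M1−M0)/(6·1)=-63/44, b=Δ0−h0·(2M0+M1)/6=371/44
seg 1: a=2, c=M1/2=-189/44, d=(M2−M1)/(6·2)=19/22, b=Δ1−h1·(2M1+M2)/6=91/22
seg 2: a=0, c=M2/2=39/44, d=(M3−M2)/(6·2)=-13/88, b=Δ2−h2·(2M2+M3)/6=-59/22
t_q=7/2 → seg 2, τ=1/2; S=0+-59/22·τ+39/44·τ²+-13/88·τ³=-801/704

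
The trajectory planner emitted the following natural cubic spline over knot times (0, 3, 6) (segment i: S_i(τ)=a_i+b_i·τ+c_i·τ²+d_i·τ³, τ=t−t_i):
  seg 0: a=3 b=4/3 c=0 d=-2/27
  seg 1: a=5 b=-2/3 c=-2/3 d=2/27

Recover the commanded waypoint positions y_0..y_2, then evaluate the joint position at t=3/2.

y_0=3 y_1=5 y_2=-1
S(3/2) = 19/4

y_0 = S_0(0) = a_0 = 3
y_1 = S_1(0) = a_1 = 5
y_2 = S_1(3) = -1
t_q=3/2 is in segment 0 (τ=3/2); S_0(τ)=19/4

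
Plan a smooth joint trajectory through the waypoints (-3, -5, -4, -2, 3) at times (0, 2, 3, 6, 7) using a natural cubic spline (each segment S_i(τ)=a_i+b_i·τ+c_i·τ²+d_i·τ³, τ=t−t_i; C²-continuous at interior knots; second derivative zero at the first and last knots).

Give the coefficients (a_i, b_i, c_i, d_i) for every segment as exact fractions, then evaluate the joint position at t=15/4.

  seg 0: a=-3 b=-860/483 c=0 d=377/1932
  seg 1: a=-5 b=271/483 c=377/322 d=-101/138
  seg 2: a=-4 b=683/966 c=-165/161 d=977/2898
  seg 3: a=-2 b=1768/483 c=647/322 d=-647/966
S(15/4) = -80453/20608

Δ: Δ0=-1, Δ1=1, Δ2=2/3, Δ3=5
row 1: diag=6, rhs=12; c'=1/6, d'=2
row 2: denom=8−1·1/6=47/6; d'=(-2−1·2)/(47/6)=-24/47
row 3: denom=8−3·18/47=322/47; d'=(26−3·-24/47)/(322/47)=647/161
back: M3=647/161
back: M2=-24/47−18/47·647/161=-330/161
back: M1=2−1/6·-330/161=377/161
M: M0=0, M1=377/161, M2=-330/161, M3=647/161, M4=0
seg 0: a=-3, c=M0/2=0, d=(M1−M0)/(6·2)=377/1932, b=Δ0−h0·(2M0+M1)/6=-860/483
seg 1: a=-5, c=M1/2=377/322, d=(M2−M1)/(6·1)=-101/138, b=Δ1−h1·(2M1+M2)/6=271/483
seg 2: a=-4, c=M2/2=-165/161, d=(M3−M2)/(6·3)=977/2898, b=Δ2−h2·(2M2+M3)/6=683/966
seg 3: a=-2, c=M3/2=647/322, d=(M4−M3)/(6·1)=-647/966, b=Δ3−h3·(2M3+M4)/6=1768/483
t_q=15/4 → seg 2, τ=3/4; S=-4+683/966·τ+-165/161·τ²+977/2898·τ³=-80453/20608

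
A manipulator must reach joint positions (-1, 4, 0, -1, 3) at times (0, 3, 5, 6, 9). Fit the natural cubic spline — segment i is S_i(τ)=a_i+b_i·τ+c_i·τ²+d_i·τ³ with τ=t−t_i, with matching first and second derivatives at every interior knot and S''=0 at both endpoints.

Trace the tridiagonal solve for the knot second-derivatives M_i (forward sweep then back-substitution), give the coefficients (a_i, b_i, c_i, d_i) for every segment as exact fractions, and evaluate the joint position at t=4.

Δ: Δ0=5/3, Δ1=-2, Δ2=-1, Δ3=4/3
row 1: diag=10, rhs=-22; c'=1/5, d'=-11/5
row 2: denom=6−2·1/5=28/5; d'=(6−2·-11/5)/(28/5)=13/7
row 3: denom=8−1·5/28=219/28; d'=(14−1·13/7)/(219/28)=340/219
back: M3=340/219
back: M2=13/7−5/28·340/219=346/219
back: M1=-11/5−1/5·346/219=-551/219
M: M0=0, M1=-551/219, M2=346/219, M3=340/219, M4=0
seg 0: a=-1, c=M0/2=0, d=(M1−M0)/(6·3)=-551/3942, b=Δ0−h0·(2M0+M1)/6=427/146
seg 1: a=4, c=M1/2=-551/438, d=(M2−M1)/(6·2)=299/876, b=Δ1−h1·(2M1+M2)/6=-62/73
seg 2: a=0, c=M2/2=173/219, d=(M3−M2)/(6·1)=-1/219, b=Δ2−h2·(2M2+M3)/6=-391/219
seg 3: a=-1, c=M3/2=170/219, d=(M4−M3)/(6·3)=-170/1971, b=Δ3−h3·(2M3+M4)/6=-16/73
t_q=4 → seg 1, τ=1; S=4+-62/73·τ+-551/438·τ²+299/876·τ³=1957/876

  seg 0: a=-1 b=427/146 c=0 d=-551/3942
  seg 1: a=4 b=-62/73 c=-551/438 d=299/876
  seg 2: a=0 b=-391/219 c=173/219 d=-1/219
  seg 3: a=-1 b=-16/73 c=170/219 d=-170/1971
S(4) = 1957/876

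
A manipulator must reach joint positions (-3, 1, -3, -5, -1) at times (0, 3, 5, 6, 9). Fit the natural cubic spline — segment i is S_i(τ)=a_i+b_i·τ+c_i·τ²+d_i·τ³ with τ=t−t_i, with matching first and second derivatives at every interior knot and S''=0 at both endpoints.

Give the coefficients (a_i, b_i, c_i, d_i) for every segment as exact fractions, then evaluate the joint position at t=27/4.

Δ: Δ0=4/3, Δ1=-2, Δ2=-2, Δ3=4/3
row 1: diag=10, rhs=-20; c'=1/5, d'=-2
row 2: denom=6−2·1/5=28/5; d'=(0−2·-2)/(28/5)=5/7
row 3: denom=8−1·5/28=219/28; d'=(20−1·5/7)/(219/28)=180/73
back: M3=180/73
back: M2=5/7−5/28·180/73=20/73
back: M1=-2−1/5·20/73=-150/73
M: M0=0, M1=-150/73, M2=20/73, M3=180/73, M4=0
seg 0: a=-3, c=M0/2=0, d=(M1−M0)/(6·3)=-25/219, b=Δ0−h0·(2M0+M1)/6=517/219
seg 1: a=1, c=M1/2=-75/73, d=(M2−M1)/(6·2)=85/438, b=Δ1−h1·(2M1+M2)/6=-158/219
seg 2: a=-3, c=M2/2=10/73, d=(M3−M2)/(6·1)=80/219, b=Δ2−h2·(2M2+M3)/6=-548/219
seg 3: a=-5, c=M3/2=90/73, d=(M4−M3)/(6·3)=-10/73, b=Δ3−h3·(2M3+M4)/6=-248/219
t_q=27/4 → seg 3, τ=3/4; S=-5+-248/219·τ+90/73·τ²+-10/73·τ³=-12179/2336

  seg 0: a=-3 b=517/219 c=0 d=-25/219
  seg 1: a=1 b=-158/219 c=-75/73 d=85/438
  seg 2: a=-3 b=-548/219 c=10/73 d=80/219
  seg 3: a=-5 b=-248/219 c=90/73 d=-10/73
S(27/4) = -12179/2336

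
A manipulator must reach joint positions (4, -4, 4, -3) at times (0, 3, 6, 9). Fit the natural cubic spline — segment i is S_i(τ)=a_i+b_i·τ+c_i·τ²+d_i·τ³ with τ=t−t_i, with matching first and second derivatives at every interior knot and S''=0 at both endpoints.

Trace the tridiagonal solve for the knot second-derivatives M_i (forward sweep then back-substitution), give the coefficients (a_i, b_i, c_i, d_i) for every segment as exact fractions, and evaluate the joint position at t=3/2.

  seg 0: a=4 b=-199/45 c=0 d=79/405
  seg 1: a=-4 b=38/45 c=79/45 d=-31/81
  seg 2: a=4 b=47/45 c=-76/45 d=76/405
S(3/2) = -79/40

Δ: Δ0=-8/3, Δ1=8/3, Δ2=-7/3
row 1: diag=12, rhs=32; c'=1/4, d'=8/3
row 2: denom=12−3·1/4=45/4; d'=(-30−3·8/3)/(45/4)=-152/45
back: M2=-152/45
back: M1=8/3−1/4·-152/45=158/45
M: M0=0, M1=158/45, M2=-152/45, M3=0
seg 0: a=4, c=M0/2=0, d=(M1−M0)/(6·3)=79/405, b=Δ0−h0·(2M0+M1)/6=-199/45
seg 1: a=-4, c=M1/2=79/45, d=(M2−M1)/(6·3)=-31/81, b=Δ1−h1·(2M1+M2)/6=38/45
seg 2: a=4, c=M2/2=-76/45, d=(M3−M2)/(6·3)=76/405, b=Δ2−h2·(2M2+M3)/6=47/45
t_q=3/2 → seg 0, τ=3/2; S=4+-199/45·τ+0·τ²+79/405·τ³=-79/40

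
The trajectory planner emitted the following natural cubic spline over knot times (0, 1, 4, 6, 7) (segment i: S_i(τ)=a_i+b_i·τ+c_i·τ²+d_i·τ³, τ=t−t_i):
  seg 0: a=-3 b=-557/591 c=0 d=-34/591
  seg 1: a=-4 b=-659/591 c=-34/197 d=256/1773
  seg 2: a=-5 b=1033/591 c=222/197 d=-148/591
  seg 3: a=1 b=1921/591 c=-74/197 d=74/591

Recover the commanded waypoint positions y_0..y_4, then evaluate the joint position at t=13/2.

y_0 = S_0(0) = a_0 = -3
y_1 = S_1(0) = a_1 = -4
y_2 = S_2(0) = a_2 = -5
y_3 = S_3(0) = a_3 = 1
y_4 = S_3(1) = 4
t_q=13/2 is in segment 3 (τ=1/2); S_3(τ)=2007/788

y_0=-3 y_1=-4 y_2=-5 y_3=1 y_4=4
S(13/2) = 2007/788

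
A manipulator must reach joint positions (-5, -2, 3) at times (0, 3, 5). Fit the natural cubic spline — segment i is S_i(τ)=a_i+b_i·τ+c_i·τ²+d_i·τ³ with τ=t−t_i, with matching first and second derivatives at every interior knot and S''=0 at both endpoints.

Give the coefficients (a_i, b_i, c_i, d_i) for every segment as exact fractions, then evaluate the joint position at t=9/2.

  seg 0: a=-5 b=11/20 c=0 d=1/20
  seg 1: a=-2 b=19/10 c=9/20 d=-3/40
S(9/2) = 103/64

Δ: Δ0=1, Δ1=5/2
row 1: diag=10, rhs=9; c'=1/5, d'=9/10
back: M1=9/10
M: M0=0, M1=9/10, M2=0
seg 0: a=-5, c=M0/2=0, d=(M1−M0)/(6·3)=1/20, b=Δ0−h0·(2M0+M1)/6=11/20
seg 1: a=-2, c=M1/2=9/20, d=(M2−M1)/(6·2)=-3/40, b=Δ1−h1·(2M1+M2)/6=19/10
t_q=9/2 → seg 1, τ=3/2; S=-2+19/10·τ+9/20·τ²+-3/40·τ³=103/64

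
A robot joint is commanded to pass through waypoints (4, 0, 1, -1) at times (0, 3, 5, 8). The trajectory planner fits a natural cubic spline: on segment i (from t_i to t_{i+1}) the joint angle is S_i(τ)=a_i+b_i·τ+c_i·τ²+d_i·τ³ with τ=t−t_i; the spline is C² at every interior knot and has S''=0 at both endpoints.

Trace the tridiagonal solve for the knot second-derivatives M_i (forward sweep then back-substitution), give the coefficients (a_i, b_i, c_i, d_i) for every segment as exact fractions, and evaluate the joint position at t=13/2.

Δ: Δ0=-4/3, Δ1=1/2, Δ2=-2/3
row 1: diag=10, rhs=11; c'=1/5, d'=11/10
row 2: denom=10−2·1/5=48/5; d'=(-7−2·11/10)/(48/5)=-23/24
back: M2=-23/24
back: M1=11/10−1/5·-23/24=31/24
M: M0=0, M1=31/24, M2=-23/24, M3=0
seg 0: a=4, c=M0/2=0, d=(M1−M0)/(6·3)=31/432, b=Δ0−h0·(2M0+M1)/6=-95/48
seg 1: a=0, c=M1/2=31/48, d=(M2−M1)/(6·2)=-3/16, b=Δ1−h1·(2M1+M2)/6=-1/24
seg 2: a=1, c=M2/2=-23/48, d=(M3−M2)/(6·3)=23/432, b=Δ2−h2·(2M2+M3)/6=7/24
t_q=13/2 → seg 2, τ=3/2; S=1+7/24·τ+-23/48·τ²+23/432·τ³=69/128

  seg 0: a=4 b=-95/48 c=0 d=31/432
  seg 1: a=0 b=-1/24 c=31/48 d=-3/16
  seg 2: a=1 b=7/24 c=-23/48 d=23/432
S(13/2) = 69/128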